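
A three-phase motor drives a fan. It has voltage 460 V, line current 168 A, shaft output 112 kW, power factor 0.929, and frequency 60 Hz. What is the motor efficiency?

P_out = 112 kW = 112000 W
P_in = √3·V_L·I_L·cosφ = 1.732 × 460 × 168 × 0.929 = 124346 W
η = P_out / P_in = 112000 / 124346 = 0.901 = 90.1%

90.1 %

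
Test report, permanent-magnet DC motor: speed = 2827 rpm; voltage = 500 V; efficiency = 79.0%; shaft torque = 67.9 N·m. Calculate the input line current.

ω = 2π×2827/60 = 296 rad/s; P_out = τω = 67.9 × 296 = 20098 W
P_in = P_out / η = 20098 / 0.790 = 25441 W
I = P_in / V = 25441 / 500 = 50.9 A

50.9 A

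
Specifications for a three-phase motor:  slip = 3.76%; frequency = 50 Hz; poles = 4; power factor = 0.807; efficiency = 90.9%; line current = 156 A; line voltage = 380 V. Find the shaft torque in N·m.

498 N·m

P_in = √3·V·I·cosφ = 1.732 × 380 × 156 × 0.807 = 82857 W
P_out = η·P_in = 0.909 × 82857 = 75317 W
n_s = 120×50/4 = 1500 rpm; n = 1500×(1−0.0376) = 1444 rpm
ω = 2π×1444/60 = 151.2 rad/s
τ = P_out/ω = 75317/151.2 = 498 N·m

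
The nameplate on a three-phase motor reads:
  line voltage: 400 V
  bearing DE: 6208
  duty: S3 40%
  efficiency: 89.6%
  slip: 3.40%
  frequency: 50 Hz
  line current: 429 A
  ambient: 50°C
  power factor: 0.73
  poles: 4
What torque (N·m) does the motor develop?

1280 N·m

P_in = √3·V·I·cosφ = 1.732 × 400 × 429 × 0.73 = 216964 W
P_out = η·P_in = 0.896 × 216964 = 194400 W
n_s = 120×50/4 = 1500 rpm; n = 1500×(1−0.034) = 1449 rpm
ω = 2π×1449/60 = 151.7 rad/s
τ = P_out/ω = 194400/151.7 = 1280 N·m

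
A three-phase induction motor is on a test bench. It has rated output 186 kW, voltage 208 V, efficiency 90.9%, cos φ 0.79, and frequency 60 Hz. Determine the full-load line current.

719 A

P_out = 186 kW = 186000 W
P_in = P_out / η = 186000 / 0.909 = 204620 W
I_L = P_in / (√3·V_L·cosφ) = 204620 / (1.732 × 208 × 0.79) = 719 A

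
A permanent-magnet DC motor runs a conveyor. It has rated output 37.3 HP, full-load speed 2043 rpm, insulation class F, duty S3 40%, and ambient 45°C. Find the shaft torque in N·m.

P_out = 37.3 × 746 = 27826 W
ω = 2π × 2043/60 = 213.9 rad/s
τ = P_out/ω = 27826/213.9 = 130 N·m

130 N·m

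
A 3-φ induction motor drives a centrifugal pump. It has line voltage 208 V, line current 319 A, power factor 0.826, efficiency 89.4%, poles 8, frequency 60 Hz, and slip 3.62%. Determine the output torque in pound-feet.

P_in = √3·V·I·cosφ = 1.732 × 208 × 319 × 0.826 = 94925 W
P_out = η·P_in = 0.894 × 94925 = 84863 W
n_s = 120×60/8 = 900 rpm; n = 900×(1−0.0362) = 867 rpm
ω = 2π×867/60 = 90.79 rad/s
τ = P_out/ω = 84863/90.79 = 934.7 N·m
In lb·ft: 934.7/1.356 = 689 lb·ft

689 lb·ft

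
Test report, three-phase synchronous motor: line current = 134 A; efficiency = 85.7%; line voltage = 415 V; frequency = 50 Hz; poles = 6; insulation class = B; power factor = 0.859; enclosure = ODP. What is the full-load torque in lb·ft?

P_in = √3·V·I·cosφ = 1.732 × 415 × 134 × 0.859 = 82736 W
P_out = η·P_in = 0.857 × 82736 = 70905 W
n = n_s = 120×50/6 = 1000 rpm (synchronous)
ω = 2π×1000/60 = 104.7 rad/s
τ = P_out/ω = 70905/104.7 = 677.2 N·m
In lb·ft: 677.2/1.356 = 499 lb·ft

499 lb·ft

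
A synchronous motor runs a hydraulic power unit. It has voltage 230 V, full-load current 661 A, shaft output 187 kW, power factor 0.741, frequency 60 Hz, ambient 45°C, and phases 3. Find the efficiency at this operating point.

95.8 %

P_out = 187 kW = 187000 W
P_in = √3·V_L·I_L·cosφ = 1.732 × 230 × 661 × 0.741 = 195117 W
η = P_out / P_in = 187000 / 195117 = 0.958 = 95.8%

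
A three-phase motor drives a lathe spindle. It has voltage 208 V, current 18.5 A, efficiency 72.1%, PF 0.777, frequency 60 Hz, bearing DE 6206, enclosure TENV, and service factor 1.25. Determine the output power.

P_in = √3·V·I·cosφ = 1.732 × 208 × 18.5 × 0.777 = 5178 W
P_out = η·P_in = 0.721 × 5178 = 3733 W

3.73 kW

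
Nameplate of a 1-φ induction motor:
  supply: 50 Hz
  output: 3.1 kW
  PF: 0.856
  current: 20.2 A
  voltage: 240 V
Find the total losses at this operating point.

1.05 kW

P_in = V·I·cosφ = 240×20.2×0.856 = 4150 W
P_out = 3100 W
Losses = P_in − P_out = 4150 − 3100 = 1050 W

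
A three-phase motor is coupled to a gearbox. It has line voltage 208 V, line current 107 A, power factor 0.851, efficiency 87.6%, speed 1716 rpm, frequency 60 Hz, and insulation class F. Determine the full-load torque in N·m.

160 N·m

P_in = √3·V·I·cosφ = 1.732 × 208 × 107 × 0.851 = 32804 W
P_out = η·P_in = 0.876 × 32804 = 28736 W
n = 1716 rpm
ω = 2π×1716/60 = 179.7 rad/s
τ = P_out/ω = 28736/179.7 = 160 N·m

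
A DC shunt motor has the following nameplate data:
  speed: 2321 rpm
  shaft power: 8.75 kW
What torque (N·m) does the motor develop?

ω = 2π × 2321/60 = 243.1 rad/s
τ = P/ω = 8750/243.1 = 36 N·m

36 N·m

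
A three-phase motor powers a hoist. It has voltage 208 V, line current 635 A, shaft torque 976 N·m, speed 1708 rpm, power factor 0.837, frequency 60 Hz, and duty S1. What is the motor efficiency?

ω = 2π × 1708/60 = 178.9 rad/s; P_out = τω = 976 × 178.9 = 174606 W
P_in = √3·V_L·I_L·cosφ = 1.732 × 208 × 635 × 0.837 = 191474 W
η = P_out / P_in = 174606 / 191474 = 0.912 = 91.2%

91.2 %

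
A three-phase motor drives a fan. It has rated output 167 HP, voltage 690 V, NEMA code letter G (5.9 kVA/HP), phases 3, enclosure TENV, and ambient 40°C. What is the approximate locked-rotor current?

824 A

S_LR = 5.9 × 167 = 985.3 kVA
I_LR = S_LR/(√3·V_L) = 985300/(1.732×690) = 824 A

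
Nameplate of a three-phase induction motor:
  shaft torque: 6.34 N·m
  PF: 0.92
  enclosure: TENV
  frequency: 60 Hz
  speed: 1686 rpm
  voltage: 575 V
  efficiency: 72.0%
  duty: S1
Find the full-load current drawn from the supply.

1.7 A

ω = 2π×1686/60 = 176.6 rad/s; P_out = τω = 6.34 × 176.6 = 1120 W
P_in = P_out / η = 1120 / 0.720 = 1556 W
I_L = P_in / (√3·V_L·cosφ) = 1556 / (1.732 × 575 × 0.92) = 1.7 A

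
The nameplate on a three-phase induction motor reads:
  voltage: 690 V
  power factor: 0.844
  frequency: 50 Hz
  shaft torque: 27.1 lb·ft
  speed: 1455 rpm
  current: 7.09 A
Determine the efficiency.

τ = 27.1 lb·ft × 1.356 = 36.75 N·m
ω = 2π × 1455/60 = 152.4 rad/s; P_out = τω = 36.75 × 152.4 = 5601 W
P_in = √3·V_L·I_L·cosφ = 1.732 × 690 × 7.09 × 0.844 = 7151 W
η = P_out / P_in = 5601 / 7151 = 0.783 = 78.3%

78.3 %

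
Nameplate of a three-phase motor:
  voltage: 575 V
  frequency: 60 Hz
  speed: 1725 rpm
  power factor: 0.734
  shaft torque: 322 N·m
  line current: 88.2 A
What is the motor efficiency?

ω = 2π × 1725/60 = 180.6 rad/s; P_out = τω = 322 × 180.6 = 58153 W
P_in = √3·V_L·I_L·cosφ = 1.732 × 575 × 88.2 × 0.734 = 64473 W
η = P_out / P_in = 58153 / 64473 = 0.902 = 90.2%

90.2 %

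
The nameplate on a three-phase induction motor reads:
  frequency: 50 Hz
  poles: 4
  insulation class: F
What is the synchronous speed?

n_s = 120f/p = 120×50/4 = 1500 rpm

1500 rpm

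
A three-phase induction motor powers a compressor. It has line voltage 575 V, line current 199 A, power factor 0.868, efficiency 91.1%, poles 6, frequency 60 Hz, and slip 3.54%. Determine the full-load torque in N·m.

1290 N·m

P_in = √3·V·I·cosφ = 1.732 × 575 × 199 × 0.868 = 172024 W
P_out = η·P_in = 0.911 × 172024 = 156714 W
n_s = 120×60/6 = 1200 rpm; n = 1200×(1−0.0354) = 1158 rpm
ω = 2π×1158/60 = 121.3 rad/s
τ = P_out/ω = 156714/121.3 = 1290 N·m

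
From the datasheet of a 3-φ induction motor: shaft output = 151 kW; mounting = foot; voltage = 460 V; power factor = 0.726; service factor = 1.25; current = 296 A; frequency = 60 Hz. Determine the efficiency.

88.2 %

P_out = 151 kW = 151000 W
P_in = √3·V_L·I_L·cosφ = 1.732 × 460 × 296 × 0.726 = 171212 W
η = P_out / P_in = 151000 / 171212 = 0.882 = 88.2%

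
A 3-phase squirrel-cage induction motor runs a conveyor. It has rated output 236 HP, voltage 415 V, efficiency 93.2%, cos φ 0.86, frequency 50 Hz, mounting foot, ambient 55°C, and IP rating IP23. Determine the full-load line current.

P_out = 236 × 746 = 176056 W
P_in = P_out / η = 176056 / 0.932 = 188901 W
I_L = P_in / (√3·V_L·cosφ) = 188901 / (1.732 × 415 × 0.86) = 306 A

306 A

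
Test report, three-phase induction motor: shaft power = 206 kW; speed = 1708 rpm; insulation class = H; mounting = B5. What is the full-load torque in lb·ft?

849 lb·ft

ω = 2π × 1708/60 = 178.9 rad/s
τ = P/ω = 206000/178.9 = 1151 N·m
In lb·ft: 1151/1.356 = 849 lb·ft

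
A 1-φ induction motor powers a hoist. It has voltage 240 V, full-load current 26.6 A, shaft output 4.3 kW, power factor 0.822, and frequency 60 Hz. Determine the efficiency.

P_out = 4.3 kW = 4300 W
P_in = V·I·cosφ = 240 × 26.6 × 0.822 = 5248 W
η = P_out / P_in = 4300 / 5248 = 0.819 = 81.9%

81.9 %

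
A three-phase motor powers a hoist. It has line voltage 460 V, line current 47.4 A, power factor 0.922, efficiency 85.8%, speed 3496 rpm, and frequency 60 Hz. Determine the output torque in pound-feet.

P_in = √3·V·I·cosφ = 1.732 × 460 × 47.4 × 0.922 = 34819 W
P_out = η·P_in = 0.858 × 34819 = 29875 W
n = 3496 rpm
ω = 2π×3496/60 = 366.1 rad/s
τ = P_out/ω = 29875/366.1 = 81.6 N·m
In lb·ft: 81.6/1.356 = 60.2 lb·ft

60.2 lb·ft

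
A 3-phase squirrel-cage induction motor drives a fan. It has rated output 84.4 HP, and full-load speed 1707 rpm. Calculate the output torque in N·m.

352 N·m

P_out = 84.4 × 746 = 62962 W
ω = 2π × 1707/60 = 178.8 rad/s
τ = P_out/ω = 62962/178.8 = 352 N·m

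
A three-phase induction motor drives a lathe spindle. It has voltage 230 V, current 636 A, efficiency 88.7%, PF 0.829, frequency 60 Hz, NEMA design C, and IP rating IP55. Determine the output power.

186 kW

P_in = √3·V·I·cosφ = 1.732 × 230 × 636 × 0.829 = 210033 W
P_out = η·P_in = 0.887 × 210033 = 186299 W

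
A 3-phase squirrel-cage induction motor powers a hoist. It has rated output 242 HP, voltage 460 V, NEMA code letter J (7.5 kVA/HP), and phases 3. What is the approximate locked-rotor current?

2280 A

S_LR = 7.5 × 242 = 1815 kVA
I_LR = S_LR/(√3·V_L) = 1815000/(1.732×460) = 2280 A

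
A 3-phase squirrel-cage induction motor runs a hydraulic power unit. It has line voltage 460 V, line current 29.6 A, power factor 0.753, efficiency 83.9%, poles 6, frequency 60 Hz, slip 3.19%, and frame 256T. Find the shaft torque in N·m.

P_in = √3·V·I·cosφ = 1.732 × 460 × 29.6 × 0.753 = 17758 W
P_out = η·P_in = 0.839 × 17758 = 14899 W
n_s = 120×60/6 = 1200 rpm; n = 1200×(1−0.0319) = 1162 rpm
ω = 2π×1162/60 = 121.7 rad/s
τ = P_out/ω = 14899/121.7 = 122 N·m

122 N·m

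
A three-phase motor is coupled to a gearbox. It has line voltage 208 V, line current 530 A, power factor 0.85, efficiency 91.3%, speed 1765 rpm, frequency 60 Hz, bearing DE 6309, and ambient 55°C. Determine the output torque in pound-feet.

591 lb·ft

P_in = √3·V·I·cosφ = 1.732 × 208 × 530 × 0.85 = 162295 W
P_out = η·P_in = 0.913 × 162295 = 148175 W
n = 1765 rpm
ω = 2π×1765/60 = 184.8 rad/s
τ = P_out/ω = 148175/184.8 = 801.8 N·m
In lb·ft: 801.8/1.356 = 591 lb·ft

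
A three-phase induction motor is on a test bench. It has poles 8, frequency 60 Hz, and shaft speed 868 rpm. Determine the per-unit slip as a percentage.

3.56 %

n_s = 120f/p = 120×60/8 = 900 rpm
s = (n_s − n)/n_s = (900 − 868)/900 = 0.0356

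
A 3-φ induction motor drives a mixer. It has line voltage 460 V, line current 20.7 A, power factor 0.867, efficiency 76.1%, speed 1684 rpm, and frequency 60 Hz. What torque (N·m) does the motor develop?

61.7 N·m

P_in = √3·V·I·cosφ = 1.732 × 460 × 20.7 × 0.867 = 14299 W
P_out = η·P_in = 0.761 × 14299 = 10882 W
n = 1684 rpm
ω = 2π×1684/60 = 176.3 rad/s
τ = P_out/ω = 10882/176.3 = 61.7 N·m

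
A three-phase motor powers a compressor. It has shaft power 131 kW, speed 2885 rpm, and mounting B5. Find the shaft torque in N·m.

434 N·m

ω = 2π × 2885/60 = 302.1 rad/s
τ = P/ω = 131000/302.1 = 434 N·m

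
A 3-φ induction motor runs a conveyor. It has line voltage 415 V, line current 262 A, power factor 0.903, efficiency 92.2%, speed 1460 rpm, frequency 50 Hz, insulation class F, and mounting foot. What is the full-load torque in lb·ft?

756 lb·ft

P_in = √3·V·I·cosφ = 1.732 × 415 × 262 × 0.903 = 170053 W
P_out = η·P_in = 0.922 × 170053 = 156789 W
n = 1460 rpm
ω = 2π×1460/60 = 152.9 rad/s
τ = P_out/ω = 156789/152.9 = 1025 N·m
In lb·ft: 1025/1.356 = 756 lb·ft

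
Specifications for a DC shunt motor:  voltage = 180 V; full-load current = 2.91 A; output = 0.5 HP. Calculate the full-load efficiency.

71.2 %

P_out = 0.5 × 746 = 373 W
P_in = V·I = 180 × 2.91 = 524 W
η = P_out / P_in = 373 / 524 = 0.712 = 71.2%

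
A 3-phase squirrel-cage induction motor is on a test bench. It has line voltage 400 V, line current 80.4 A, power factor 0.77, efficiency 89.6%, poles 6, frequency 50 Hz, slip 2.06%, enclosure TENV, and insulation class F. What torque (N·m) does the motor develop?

P_in = √3·V·I·cosφ = 1.732 × 400 × 80.4 × 0.77 = 42890 W
P_out = η·P_in = 0.896 × 42890 = 38429 W
n_s = 120×50/6 = 1000 rpm; n = 1000×(1−0.0206) = 979 rpm
ω = 2π×979/60 = 102.5 rad/s
τ = P_out/ω = 38429/102.5 = 375 N·m

375 N·m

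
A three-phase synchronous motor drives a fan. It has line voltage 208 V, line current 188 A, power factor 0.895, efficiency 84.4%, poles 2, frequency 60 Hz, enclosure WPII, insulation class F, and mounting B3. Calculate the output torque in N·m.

P_in = √3·V·I·cosφ = 1.732 × 208 × 188 × 0.895 = 60617 W
P_out = η·P_in = 0.844 × 60617 = 51161 W
n = n_s = 120×60/2 = 3600 rpm (synchronous)
ω = 2π×3600/60 = 377 rad/s
τ = P_out/ω = 51161/377 = 136 N·m

136 N·m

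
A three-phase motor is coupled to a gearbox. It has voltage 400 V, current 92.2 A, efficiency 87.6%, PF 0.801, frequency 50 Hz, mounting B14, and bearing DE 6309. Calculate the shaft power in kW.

44.8 kW

P_in = √3·V·I·cosφ = 1.732 × 400 × 92.2 × 0.801 = 51165 W
P_out = η·P_in = 0.876 × 51165 = 44821 W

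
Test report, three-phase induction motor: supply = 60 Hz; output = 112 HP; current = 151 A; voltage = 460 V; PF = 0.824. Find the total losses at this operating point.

P_in = √3·V·I·cosφ = 1.732×460×151×0.824 = 99131 W
P_out = 112×746 = 83552 W
Losses = P_in − P_out = 99131 − 83552 = 15579 W

15600 W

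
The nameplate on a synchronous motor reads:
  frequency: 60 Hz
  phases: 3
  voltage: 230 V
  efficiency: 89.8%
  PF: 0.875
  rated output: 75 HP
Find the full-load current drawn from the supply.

179 A

P_out = 75 × 746 = 55950 W
P_in = P_out / η = 55950 / 0.898 = 62305 W
I_L = P_in / (√3·V_L·cosφ) = 62305 / (1.732 × 230 × 0.875) = 179 A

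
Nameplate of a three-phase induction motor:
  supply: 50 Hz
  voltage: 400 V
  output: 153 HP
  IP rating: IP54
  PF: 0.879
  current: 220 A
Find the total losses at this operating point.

P_in = √3·V·I·cosφ = 1.732×400×220×0.879 = 133974 W
P_out = 153×746 = 114138 W
Losses = P_in − P_out = 133974 − 114138 = 19836 W

19800 W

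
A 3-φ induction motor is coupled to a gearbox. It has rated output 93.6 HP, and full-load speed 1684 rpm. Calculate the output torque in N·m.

P_out = 93.6 × 746 = 69826 W
ω = 2π × 1684/60 = 176.3 rad/s
τ = P_out/ω = 69826/176.3 = 396 N·m

396 N·m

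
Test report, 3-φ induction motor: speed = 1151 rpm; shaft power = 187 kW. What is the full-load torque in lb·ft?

ω = 2π × 1151/60 = 120.5 rad/s
τ = P/ω = 187000/120.5 = 1552 N·m
In lb·ft: 1552/1.356 = 1140 lb·ft

1140 lb·ft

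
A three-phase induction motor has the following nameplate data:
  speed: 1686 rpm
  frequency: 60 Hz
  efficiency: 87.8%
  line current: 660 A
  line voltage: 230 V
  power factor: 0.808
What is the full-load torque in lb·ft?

779 lb·ft

P_in = √3·V·I·cosφ = 1.732 × 230 × 660 × 0.808 = 212437 W
P_out = η·P_in = 0.878 × 212437 = 186520 W
n = 1686 rpm
ω = 2π×1686/60 = 176.6 rad/s
τ = P_out/ω = 186520/176.6 = 1056 N·m
In lb·ft: 1056/1.356 = 779 lb·ft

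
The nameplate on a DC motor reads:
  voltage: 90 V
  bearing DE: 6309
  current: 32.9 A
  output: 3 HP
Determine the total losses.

723 W

P_in = V·I = 90×32.9 = 2961 W
P_out = 3×746 = 2238 W
Losses = P_in − P_out = 2961 − 2238 = 723 W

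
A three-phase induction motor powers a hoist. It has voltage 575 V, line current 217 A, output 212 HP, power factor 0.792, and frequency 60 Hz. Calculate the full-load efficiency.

P_out = 212 × 746 = 158152 W
P_in = √3·V_L·I_L·cosφ = 1.732 × 575 × 217 × 0.792 = 171159 W
η = P_out / P_in = 158152 / 171159 = 0.924 = 92.4%

92.4 %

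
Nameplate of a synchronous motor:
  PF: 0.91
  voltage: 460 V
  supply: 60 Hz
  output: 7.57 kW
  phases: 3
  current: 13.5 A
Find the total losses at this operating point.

P_in = √3·V·I·cosφ = 1.732×460×13.5×0.91 = 9788 W
P_out = 7570 W
Losses = P_in − P_out = 9788 − 7570 = 2218 W

2.22 kW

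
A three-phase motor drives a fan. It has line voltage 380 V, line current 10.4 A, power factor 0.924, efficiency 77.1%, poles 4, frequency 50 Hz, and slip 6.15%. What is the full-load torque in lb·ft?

P_in = √3·V·I·cosφ = 1.732 × 380 × 10.4 × 0.924 = 6325 W
P_out = η·P_in = 0.771 × 6325 = 4877 W
n_s = 120×50/4 = 1500 rpm; n = 1500×(1−0.0615) = 1408 rpm
ω = 2π×1408/60 = 147.4 rad/s
τ = P_out/ω = 4877/147.4 = 33.09 N·m
In lb·ft: 33.09/1.356 = 24.4 lb·ft

24.4 lb·ft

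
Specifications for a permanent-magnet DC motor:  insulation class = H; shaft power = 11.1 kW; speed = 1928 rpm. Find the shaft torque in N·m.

ω = 2π × 1928/60 = 201.9 rad/s
τ = P/ω = 11100/201.9 = 55 N·m

55 N·m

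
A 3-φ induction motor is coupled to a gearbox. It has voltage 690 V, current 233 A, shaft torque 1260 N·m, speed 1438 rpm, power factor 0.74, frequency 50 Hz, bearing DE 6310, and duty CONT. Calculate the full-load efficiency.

ω = 2π × 1438/60 = 150.6 rad/s; P_out = τω = 1260 × 150.6 = 189756 W
P_in = √3·V_L·I_L·cosφ = 1.732 × 690 × 233 × 0.74 = 206056 W
η = P_out / P_in = 189756 / 206056 = 0.921 = 92.1%

92.1 %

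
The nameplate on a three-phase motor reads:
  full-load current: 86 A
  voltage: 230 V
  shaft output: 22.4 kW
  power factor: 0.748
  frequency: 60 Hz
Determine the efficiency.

87.4 %

P_out = 22.4 kW = 22400 W
P_in = √3·V_L·I_L·cosφ = 1.732 × 230 × 86 × 0.748 = 25626 W
η = P_out / P_in = 22400 / 25626 = 0.874 = 87.4%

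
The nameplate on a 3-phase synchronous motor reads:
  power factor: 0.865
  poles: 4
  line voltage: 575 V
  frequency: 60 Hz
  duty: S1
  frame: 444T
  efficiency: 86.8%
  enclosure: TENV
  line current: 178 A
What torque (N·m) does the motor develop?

P_in = √3·V·I·cosφ = 1.732 × 575 × 178 × 0.865 = 153339 W
P_out = η·P_in = 0.868 × 153339 = 133098 W
n = n_s = 120×60/4 = 1800 rpm (synchronous)
ω = 2π×1800/60 = 188.5 rad/s
τ = P_out/ω = 133098/188.5 = 706 N·m

706 N·m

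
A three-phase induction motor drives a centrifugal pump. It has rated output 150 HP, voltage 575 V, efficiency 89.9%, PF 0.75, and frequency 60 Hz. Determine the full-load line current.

P_out = 150 × 746 = 111900 W
P_in = P_out / η = 111900 / 0.899 = 124472 W
I_L = P_in / (√3·V_L·cosφ) = 124472 / (1.732 × 575 × 0.75) = 167 A

167 A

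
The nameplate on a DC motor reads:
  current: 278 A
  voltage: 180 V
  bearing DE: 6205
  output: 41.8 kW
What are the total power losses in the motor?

8.24 kW

P_in = V·I = 180×278 = 50040 W
P_out = 41800 W
Losses = P_in − P_out = 50040 − 41800 = 8240 W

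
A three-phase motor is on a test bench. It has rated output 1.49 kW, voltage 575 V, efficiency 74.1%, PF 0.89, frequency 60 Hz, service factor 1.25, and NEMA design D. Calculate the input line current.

P_out = 1.49 kW = 1490 W
P_in = P_out / η = 1490 / 0.741 = 2011 W
I_L = P_in / (√3·V_L·cosφ) = 2011 / (1.732 × 575 × 0.89) = 2.27 A

2.27 A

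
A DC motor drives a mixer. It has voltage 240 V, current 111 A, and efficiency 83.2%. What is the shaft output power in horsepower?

P_in = V·I = 240 × 111 = 26640 W
P_out = η·P_in = 0.832 × 26640 = 22164 W
= 22164/746 = 29.7 HP

29.7 HP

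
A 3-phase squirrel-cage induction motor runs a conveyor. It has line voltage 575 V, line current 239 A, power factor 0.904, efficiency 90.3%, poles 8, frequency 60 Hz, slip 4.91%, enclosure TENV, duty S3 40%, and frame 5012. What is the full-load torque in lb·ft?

1600 lb·ft

P_in = √3·V·I·cosφ = 1.732 × 575 × 239 × 0.904 = 215170 W
P_out = η·P_in = 0.903 × 215170 = 194299 W
n_s = 120×60/8 = 900 rpm; n = 900×(1−0.0491) = 856 rpm
ω = 2π×856/60 = 89.64 rad/s
τ = P_out/ω = 194299/89.64 = 2168 N·m
In lb·ft: 2168/1.356 = 1600 lb·ft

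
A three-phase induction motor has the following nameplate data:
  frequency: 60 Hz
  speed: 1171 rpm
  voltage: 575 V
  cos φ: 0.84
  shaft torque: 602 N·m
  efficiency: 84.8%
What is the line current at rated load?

104 A

ω = 2π×1171/60 = 122.6 rad/s; P_out = τω = 602 × 122.6 = 73805 W
P_in = P_out / η = 73805 / 0.848 = 87034 W
I_L = P_in / (√3·V_L·cosφ) = 87034 / (1.732 × 575 × 0.84) = 104 A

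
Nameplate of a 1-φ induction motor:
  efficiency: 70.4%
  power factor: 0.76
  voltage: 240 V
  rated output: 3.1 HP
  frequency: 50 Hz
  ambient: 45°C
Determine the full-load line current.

P_out = 3.1 × 746 = 2313 W
P_in = P_out / η = 2313 / 0.704 = 3286 W
I = P_in / (V·cosφ) = 3286 / (240 × 0.76) = 18 A

18 A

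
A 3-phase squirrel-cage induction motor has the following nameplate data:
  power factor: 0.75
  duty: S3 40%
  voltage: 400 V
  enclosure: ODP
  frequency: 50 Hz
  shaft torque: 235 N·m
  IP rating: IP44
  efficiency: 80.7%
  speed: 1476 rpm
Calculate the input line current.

86.6 A

ω = 2π×1476/60 = 154.6 rad/s; P_out = τω = 235 × 154.6 = 36331 W
P_in = P_out / η = 36331 / 0.807 = 45020 W
I_L = P_in / (√3·V_L·cosφ) = 45020 / (1.732 × 400 × 0.75) = 86.6 A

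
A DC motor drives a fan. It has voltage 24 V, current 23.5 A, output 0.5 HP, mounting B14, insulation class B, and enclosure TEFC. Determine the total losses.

P_in = V·I = 24×23.5 = 564 W
P_out = 0.5×746 = 373 W
Losses = P_in − P_out = 564 − 373 = 191 W

191 W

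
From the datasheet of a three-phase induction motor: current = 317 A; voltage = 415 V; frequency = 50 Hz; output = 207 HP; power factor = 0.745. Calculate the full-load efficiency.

91.0 %

P_out = 207 × 746 = 154422 W
P_in = √3·V_L·I_L·cosφ = 1.732 × 415 × 317 × 0.745 = 169751 W
η = P_out / P_in = 154422 / 169751 = 0.910 = 91.0%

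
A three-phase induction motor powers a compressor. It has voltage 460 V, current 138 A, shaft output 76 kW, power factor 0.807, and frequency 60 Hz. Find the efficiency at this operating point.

85.7 %

P_out = 76 kW = 76000 W
P_in = √3·V_L·I_L·cosφ = 1.732 × 460 × 138 × 0.807 = 88728 W
η = P_out / P_in = 76000 / 88728 = 0.857 = 85.7%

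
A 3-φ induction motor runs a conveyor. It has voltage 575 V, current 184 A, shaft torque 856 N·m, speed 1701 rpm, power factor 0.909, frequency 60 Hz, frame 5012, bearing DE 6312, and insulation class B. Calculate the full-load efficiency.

91.5 %

ω = 2π × 1701/60 = 178.1 rad/s; P_out = τω = 856 × 178.1 = 152454 W
P_in = √3·V_L·I_L·cosφ = 1.732 × 575 × 184 × 0.909 = 166570 W
η = P_out / P_in = 152454 / 166570 = 0.915 = 91.5%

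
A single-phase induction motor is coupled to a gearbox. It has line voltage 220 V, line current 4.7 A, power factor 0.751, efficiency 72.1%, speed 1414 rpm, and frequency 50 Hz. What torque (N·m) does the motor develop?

3.78 N·m

P_in = V·I·cosφ = 220 × 4.7 × 0.751 = 777 W
P_out = η·P_in = 0.721 × 777 = 560 W
n = 1414 rpm
ω = 2π×1414/60 = 148.1 rad/s
τ = P_out/ω = 560/148.1 = 3.78 N·m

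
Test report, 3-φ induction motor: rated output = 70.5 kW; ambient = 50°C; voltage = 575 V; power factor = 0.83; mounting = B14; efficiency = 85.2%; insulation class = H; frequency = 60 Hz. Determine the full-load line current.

P_out = 70.5 kW = 70500 W
P_in = P_out / η = 70500 / 0.852 = 82746 W
I_L = P_in / (√3·V_L·cosφ) = 82746 / (1.732 × 575 × 0.83) = 100 A

100 A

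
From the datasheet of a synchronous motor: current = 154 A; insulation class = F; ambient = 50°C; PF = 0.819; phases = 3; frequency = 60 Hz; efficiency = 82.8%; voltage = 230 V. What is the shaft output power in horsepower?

55.8 HP

P_in = √3·V·I·cosφ = 1.732 × 230 × 154 × 0.819 = 50244 W
P_out = η·P_in = 0.828 × 50244 = 41602 W
= 41602/746 = 55.8 HP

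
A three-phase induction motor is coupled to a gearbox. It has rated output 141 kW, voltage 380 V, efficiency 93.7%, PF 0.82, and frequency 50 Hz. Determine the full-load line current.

P_out = 141 kW = 141000 W
P_in = P_out / η = 141000 / 0.937 = 150480 W
I_L = P_in / (√3·V_L·cosφ) = 150480 / (1.732 × 380 × 0.82) = 279 A

279 A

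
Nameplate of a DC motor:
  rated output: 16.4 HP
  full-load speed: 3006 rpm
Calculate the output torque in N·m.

P_out = 16.4 × 746 = 12234 W
ω = 2π × 3006/60 = 314.8 rad/s
τ = P_out/ω = 12234/314.8 = 38.9 N·m

38.9 N·m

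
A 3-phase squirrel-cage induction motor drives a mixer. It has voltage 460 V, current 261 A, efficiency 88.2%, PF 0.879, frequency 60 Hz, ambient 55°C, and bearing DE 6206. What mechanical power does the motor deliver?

P_in = √3·V·I·cosφ = 1.732 × 460 × 261 × 0.879 = 182783 W
P_out = η·P_in = 0.882 × 182783 = 161215 W

161 kW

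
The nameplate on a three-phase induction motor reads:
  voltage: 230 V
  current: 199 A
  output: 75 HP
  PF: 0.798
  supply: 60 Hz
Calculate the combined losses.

7310 W

P_in = √3·V·I·cosφ = 1.732×230×199×0.798 = 63260 W
P_out = 75×746 = 55950 W
Losses = P_in − P_out = 63260 − 55950 = 7310 W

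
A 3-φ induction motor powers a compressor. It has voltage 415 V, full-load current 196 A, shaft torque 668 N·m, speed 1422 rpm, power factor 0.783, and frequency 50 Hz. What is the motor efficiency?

90.2 %

ω = 2π × 1422/60 = 148.9 rad/s; P_out = τω = 668 × 148.9 = 99465 W
P_in = √3·V_L·I_L·cosφ = 1.732 × 415 × 196 × 0.783 = 110310 W
η = P_out / P_in = 99465 / 110310 = 0.902 = 90.2%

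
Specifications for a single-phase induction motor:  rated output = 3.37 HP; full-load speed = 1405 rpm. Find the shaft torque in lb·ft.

12.6 lb·ft

P_out = 3.37 × 746 = 2514 W
ω = 2π × 1405/60 = 147.1 rad/s
τ = P_out/ω = 2514/147.1 = 17.09 N·m
In lb·ft: 17.09/1.356 = 12.6 lb·ft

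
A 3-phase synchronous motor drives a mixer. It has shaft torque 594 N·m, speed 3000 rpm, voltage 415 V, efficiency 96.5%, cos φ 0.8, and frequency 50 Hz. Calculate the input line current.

ω = 2π×3000/60 = 314.2 rad/s; P_out = τω = 594 × 314.2 = 186635 W
P_in = P_out / η = 186635 / 0.965 = 193404 W
I_L = P_in / (√3·V_L·cosφ) = 193404 / (1.732 × 415 × 0.8) = 336 A

336 A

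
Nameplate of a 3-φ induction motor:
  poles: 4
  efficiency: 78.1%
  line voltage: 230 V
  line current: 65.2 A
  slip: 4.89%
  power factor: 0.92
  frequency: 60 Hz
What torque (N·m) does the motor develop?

P_in = √3·V·I·cosφ = 1.732 × 230 × 65.2 × 0.92 = 23895 W
P_out = η·P_in = 0.781 × 23895 = 18662 W
n_s = 120×60/4 = 1800 rpm; n = 1800×(1−0.0489) = 1712 rpm
ω = 2π×1712/60 = 179.3 rad/s
τ = P_out/ω = 18662/179.3 = 104 N·m

104 N·m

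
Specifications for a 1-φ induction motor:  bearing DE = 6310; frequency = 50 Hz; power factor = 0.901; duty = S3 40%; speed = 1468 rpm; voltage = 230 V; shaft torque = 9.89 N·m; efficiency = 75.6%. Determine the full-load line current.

ω = 2π×1468/60 = 153.7 rad/s; P_out = τω = 9.89 × 153.7 = 1520 W
P_in = P_out / η = 1520 / 0.756 = 2011 W
I = P_in / (V·cosφ) = 2011 / (230 × 0.901) = 9.7 A

9.7 A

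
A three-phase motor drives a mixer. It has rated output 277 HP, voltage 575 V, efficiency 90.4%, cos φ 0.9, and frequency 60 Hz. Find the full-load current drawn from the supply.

255 A

P_out = 277 × 746 = 206642 W
P_in = P_out / η = 206642 / 0.904 = 228586 W
I_L = P_in / (√3·V_L·cosφ) = 228586 / (1.732 × 575 × 0.9) = 255 A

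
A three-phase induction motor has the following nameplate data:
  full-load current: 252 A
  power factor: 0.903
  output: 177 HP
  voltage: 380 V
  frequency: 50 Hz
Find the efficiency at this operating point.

P_out = 177 × 746 = 132042 W
P_in = √3·V_L·I_L·cosφ = 1.732 × 380 × 252 × 0.903 = 149768 W
η = P_out / P_in = 132042 / 149768 = 0.882 = 88.2%

88.2 %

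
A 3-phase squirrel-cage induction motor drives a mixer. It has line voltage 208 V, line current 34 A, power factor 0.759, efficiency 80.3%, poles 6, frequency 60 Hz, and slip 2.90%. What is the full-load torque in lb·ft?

P_in = √3·V·I·cosφ = 1.732 × 208 × 34 × 0.759 = 9297 W
P_out = η·P_in = 0.803 × 9297 = 7465 W
n_s = 120×60/6 = 1200 rpm; n = 1200×(1−0.029) = 1165 rpm
ω = 2π×1165/60 = 122 rad/s
τ = P_out/ω = 7465/122 = 61.19 N·m
In lb·ft: 61.19/1.356 = 45.1 lb·ft

45.1 lb·ft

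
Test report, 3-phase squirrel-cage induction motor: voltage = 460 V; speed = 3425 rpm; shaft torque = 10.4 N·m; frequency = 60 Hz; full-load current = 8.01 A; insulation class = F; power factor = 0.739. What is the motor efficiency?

ω = 2π × 3425/60 = 358.7 rad/s; P_out = τω = 10.4 × 358.7 = 3730 W
P_in = √3·V_L·I_L·cosφ = 1.732 × 460 × 8.01 × 0.739 = 4716 W
η = P_out / P_in = 3730 / 4716 = 0.791 = 79.1%

79.1 %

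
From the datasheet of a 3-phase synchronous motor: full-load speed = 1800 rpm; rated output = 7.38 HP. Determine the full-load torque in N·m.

P_out = 7.38 × 746 = 5505 W
ω = 2π × 1800/60 = 188.5 rad/s
τ = P_out/ω = 5505/188.5 = 29.2 N·m

29.2 N·m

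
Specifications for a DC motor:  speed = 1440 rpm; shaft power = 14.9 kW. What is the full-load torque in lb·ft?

72.9 lb·ft

ω = 2π × 1440/60 = 150.8 rad/s
τ = P/ω = 14900/150.8 = 98.81 N·m
In lb·ft: 98.81/1.356 = 72.9 lb·ft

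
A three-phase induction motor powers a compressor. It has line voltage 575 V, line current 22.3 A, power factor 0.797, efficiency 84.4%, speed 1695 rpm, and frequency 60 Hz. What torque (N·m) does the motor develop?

P_in = √3·V·I·cosφ = 1.732 × 575 × 22.3 × 0.797 = 17700 W
P_out = η·P_in = 0.844 × 17700 = 14939 W
n = 1695 rpm
ω = 2π×1695/60 = 177.5 rad/s
τ = P_out/ω = 14939/177.5 = 84.2 N·m

84.2 N·m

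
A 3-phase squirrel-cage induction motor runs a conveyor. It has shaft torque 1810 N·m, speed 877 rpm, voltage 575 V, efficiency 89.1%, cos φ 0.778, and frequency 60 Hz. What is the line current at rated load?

ω = 2π×877/60 = 91.84 rad/s; P_out = τω = 1810 × 91.84 = 166230 W
P_in = P_out / η = 166230 / 0.891 = 186566 W
I_L = P_in / (√3·V_L·cosφ) = 186566 / (1.732 × 575 × 0.778) = 241 A

241 A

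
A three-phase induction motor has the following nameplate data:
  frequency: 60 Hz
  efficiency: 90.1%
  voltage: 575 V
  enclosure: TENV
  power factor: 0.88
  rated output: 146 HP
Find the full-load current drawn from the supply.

P_out = 146 × 746 = 108916 W
P_in = P_out / η = 108916 / 0.901 = 120883 W
I_L = P_in / (√3·V_L·cosφ) = 120883 / (1.732 × 575 × 0.88) = 138 A

138 A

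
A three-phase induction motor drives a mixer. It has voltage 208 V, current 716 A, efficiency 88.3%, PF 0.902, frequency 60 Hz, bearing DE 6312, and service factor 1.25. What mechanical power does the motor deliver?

P_in = √3·V·I·cosφ = 1.732 × 208 × 716 × 0.902 = 232665 W
P_out = η·P_in = 0.883 × 232665 = 205443 W

205 kW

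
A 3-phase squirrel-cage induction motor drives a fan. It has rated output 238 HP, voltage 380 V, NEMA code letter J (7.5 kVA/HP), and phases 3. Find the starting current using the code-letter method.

S_LR = 7.5 × 238 = 1785 kVA
I_LR = S_LR/(√3·V_L) = 1785000/(1.732×380) = 2710 A

2710 A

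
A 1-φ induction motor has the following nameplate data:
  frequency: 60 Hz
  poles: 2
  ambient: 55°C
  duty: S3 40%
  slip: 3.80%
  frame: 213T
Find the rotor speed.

n_s = 120f/p = 120×60/2 = 3600 rpm
n = n_s(1 − s) = 3600 × (1 − 0.038) = 3463 rpm

3463 rpm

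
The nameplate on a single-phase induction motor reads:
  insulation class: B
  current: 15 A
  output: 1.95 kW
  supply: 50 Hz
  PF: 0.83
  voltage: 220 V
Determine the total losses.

789 W

P_in = V·I·cosφ = 220×15×0.83 = 2739 W
P_out = 1950 W
Losses = P_in − P_out = 2739 − 1950 = 789 W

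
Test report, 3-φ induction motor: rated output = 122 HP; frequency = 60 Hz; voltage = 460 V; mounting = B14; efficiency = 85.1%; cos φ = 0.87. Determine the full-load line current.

154 A

P_out = 122 × 746 = 91012 W
P_in = P_out / η = 91012 / 0.851 = 106947 W
I_L = P_in / (√3·V_L·cosφ) = 106947 / (1.732 × 460 × 0.87) = 154 A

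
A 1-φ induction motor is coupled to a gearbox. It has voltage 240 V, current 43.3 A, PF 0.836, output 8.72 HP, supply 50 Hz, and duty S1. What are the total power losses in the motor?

2180 W

P_in = V·I·cosφ = 240×43.3×0.836 = 8688 W
P_out = 8.72×746 = 6505 W
Losses = P_in − P_out = 8688 − 6505 = 2183 W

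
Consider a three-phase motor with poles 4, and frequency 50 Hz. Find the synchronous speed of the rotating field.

1500 rpm

n_s = 120f/p = 120×50/4 = 1500 rpm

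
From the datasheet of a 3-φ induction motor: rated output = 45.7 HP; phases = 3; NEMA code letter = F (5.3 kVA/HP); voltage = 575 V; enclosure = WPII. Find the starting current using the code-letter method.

S_LR = 5.3 × 45.7 = 242.21 kVA
I_LR = S_LR/(√3·V_L) = 242210/(1.732×575) = 243 A

243 A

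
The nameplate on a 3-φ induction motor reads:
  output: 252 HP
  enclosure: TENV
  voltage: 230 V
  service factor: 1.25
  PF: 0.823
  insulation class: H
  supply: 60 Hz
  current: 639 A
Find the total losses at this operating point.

21500 W

P_in = √3·V·I·cosφ = 1.732×230×639×0.823 = 209496 W
P_out = 252×746 = 187992 W
Losses = P_in − P_out = 209496 − 187992 = 21504 W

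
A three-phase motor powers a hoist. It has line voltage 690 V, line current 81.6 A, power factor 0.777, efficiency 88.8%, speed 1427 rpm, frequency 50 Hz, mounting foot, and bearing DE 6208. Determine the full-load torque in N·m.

P_in = √3·V·I·cosφ = 1.732 × 690 × 81.6 × 0.777 = 75772 W
P_out = η·P_in = 0.888 × 75772 = 67286 W
n = 1427 rpm
ω = 2π×1427/60 = 149.4 rad/s
τ = P_out/ω = 67286/149.4 = 450 N·m

450 N·m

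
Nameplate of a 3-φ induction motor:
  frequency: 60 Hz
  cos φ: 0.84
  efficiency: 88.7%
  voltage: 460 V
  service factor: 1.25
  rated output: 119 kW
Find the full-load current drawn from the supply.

200 A

P_out = 119 kW = 119000 W
P_in = P_out / η = 119000 / 0.887 = 134160 W
I_L = P_in / (√3·V_L·cosφ) = 134160 / (1.732 × 460 × 0.84) = 200 A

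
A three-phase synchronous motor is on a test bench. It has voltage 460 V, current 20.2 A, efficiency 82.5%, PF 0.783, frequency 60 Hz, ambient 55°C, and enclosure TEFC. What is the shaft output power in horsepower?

P_in = √3·V·I·cosφ = 1.732 × 460 × 20.2 × 0.783 = 12601 W
P_out = η·P_in = 0.825 × 12601 = 10396 W
= 10396/746 = 13.9 HP

13.9 HP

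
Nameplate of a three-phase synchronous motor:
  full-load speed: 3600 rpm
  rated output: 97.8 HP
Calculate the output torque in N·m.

194 N·m

P_out = 97.8 × 746 = 72959 W
ω = 2π × 3600/60 = 377 rad/s
τ = P_out/ω = 72959/377 = 194 N·m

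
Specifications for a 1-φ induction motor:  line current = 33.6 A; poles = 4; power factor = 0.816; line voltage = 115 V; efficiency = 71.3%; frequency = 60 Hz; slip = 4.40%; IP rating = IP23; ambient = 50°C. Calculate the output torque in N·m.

P_in = V·I·cosφ = 115 × 33.6 × 0.816 = 3153 W
P_out = η·P_in = 0.713 × 3153 = 2248 W
n_s = 120×60/4 = 1800 rpm; n = 1800×(1−0.044) = 1721 rpm
ω = 2π×1721/60 = 180.2 rad/s
τ = P_out/ω = 2248/180.2 = 12.5 N·m

12.5 N·m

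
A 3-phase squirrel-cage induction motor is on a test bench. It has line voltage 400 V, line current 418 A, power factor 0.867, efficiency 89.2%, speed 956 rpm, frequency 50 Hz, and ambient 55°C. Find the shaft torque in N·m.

P_in = √3·V·I·cosφ = 1.732 × 400 × 418 × 0.867 = 251075 W
P_out = η·P_in = 0.892 × 251075 = 223959 W
n = 956 rpm
ω = 2π×956/60 = 100.1 rad/s
τ = P_out/ω = 223959/100.1 = 2240 N·m

2240 N·m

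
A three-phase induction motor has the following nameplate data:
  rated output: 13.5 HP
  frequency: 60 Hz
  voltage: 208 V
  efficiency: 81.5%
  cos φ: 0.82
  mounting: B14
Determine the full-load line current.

41.8 A

P_out = 13.5 × 746 = 10071 W
P_in = P_out / η = 10071 / 0.815 = 12357 W
I_L = P_in / (√3·V_L·cosφ) = 12357 / (1.732 × 208 × 0.82) = 41.8 A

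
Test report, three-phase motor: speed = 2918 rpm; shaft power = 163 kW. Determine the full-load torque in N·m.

ω = 2π × 2918/60 = 305.6 rad/s
τ = P/ω = 163000/305.6 = 533 N·m

533 N·m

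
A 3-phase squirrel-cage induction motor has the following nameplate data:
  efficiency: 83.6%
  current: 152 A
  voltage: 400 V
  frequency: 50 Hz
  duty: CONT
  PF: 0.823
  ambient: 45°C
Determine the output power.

72.5 kW

P_in = √3·V·I·cosφ = 1.732 × 400 × 152 × 0.823 = 86667 W
P_out = η·P_in = 0.836 × 86667 = 72454 W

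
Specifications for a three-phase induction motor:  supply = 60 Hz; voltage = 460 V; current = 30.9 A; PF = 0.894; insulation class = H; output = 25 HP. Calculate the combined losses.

3360 W

P_in = √3·V·I·cosφ = 1.732×460×30.9×0.894 = 22009 W
P_out = 25×746 = 18650 W
Losses = P_in − P_out = 22009 − 18650 = 3359 W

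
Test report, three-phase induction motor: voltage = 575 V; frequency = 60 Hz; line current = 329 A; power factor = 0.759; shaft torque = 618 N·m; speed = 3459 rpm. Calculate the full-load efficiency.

90.0 %

ω = 2π × 3459/60 = 362.2 rad/s; P_out = τω = 618 × 362.2 = 223840 W
P_in = √3·V_L·I_L·cosφ = 1.732 × 575 × 329 × 0.759 = 248687 W
η = P_out / P_in = 223840 / 248687 = 0.900 = 90.0%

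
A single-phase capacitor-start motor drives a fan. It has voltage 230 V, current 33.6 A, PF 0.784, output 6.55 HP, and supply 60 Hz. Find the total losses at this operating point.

1170 W

P_in = V·I·cosφ = 230×33.6×0.784 = 6059 W
P_out = 6.55×746 = 4886 W
Losses = P_in − P_out = 6059 − 4886 = 1173 W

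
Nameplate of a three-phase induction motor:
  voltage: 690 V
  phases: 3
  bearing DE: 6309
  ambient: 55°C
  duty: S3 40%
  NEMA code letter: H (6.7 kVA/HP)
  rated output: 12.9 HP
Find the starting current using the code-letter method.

72.3 A

S_LR = 6.7 × 12.9 = 86.43 kVA
I_LR = S_LR/(√3·V_L) = 86430/(1.732×690) = 72.3 A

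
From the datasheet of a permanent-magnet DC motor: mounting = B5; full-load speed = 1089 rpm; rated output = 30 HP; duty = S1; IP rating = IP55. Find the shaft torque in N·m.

P_out = 30 × 746 = 22380 W
ω = 2π × 1089/60 = 114 rad/s
τ = P_out/ω = 22380/114 = 196 N·m

196 N·m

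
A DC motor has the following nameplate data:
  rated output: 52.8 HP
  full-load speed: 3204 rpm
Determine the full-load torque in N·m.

117 N·m

P_out = 52.8 × 746 = 39389 W
ω = 2π × 3204/60 = 335.5 rad/s
τ = P_out/ω = 39389/335.5 = 117 N·m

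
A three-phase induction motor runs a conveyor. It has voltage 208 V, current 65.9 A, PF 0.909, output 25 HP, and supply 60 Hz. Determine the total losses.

P_in = √3·V·I·cosφ = 1.732×208×65.9×0.909 = 21580 W
P_out = 25×746 = 18650 W
Losses = P_in − P_out = 21580 − 18650 = 2930 W

2930 W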